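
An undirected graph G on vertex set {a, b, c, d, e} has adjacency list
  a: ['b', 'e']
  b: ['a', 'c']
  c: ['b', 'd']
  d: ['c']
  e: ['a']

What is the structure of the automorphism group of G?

The degree sequence is [2, 2, 2, 1, 1]; the two degree-1 vertices d and e are the ends of a path, so G = P_5. A path has exactly one nontrivial symmetry — reversal — giving Aut(G) of order 2.

Z_2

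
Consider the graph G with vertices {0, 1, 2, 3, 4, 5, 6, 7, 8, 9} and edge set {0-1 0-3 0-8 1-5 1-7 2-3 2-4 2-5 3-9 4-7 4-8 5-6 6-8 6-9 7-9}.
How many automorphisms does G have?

G is 3-regular on 10 vertices with no triangles and no 4-cycles (girth 5): this is the Petersen graph. It is a classical fact that the Petersen graph has automorphism group S_5 (order 120), arising from its description as the Kneser graph K(5,2).

120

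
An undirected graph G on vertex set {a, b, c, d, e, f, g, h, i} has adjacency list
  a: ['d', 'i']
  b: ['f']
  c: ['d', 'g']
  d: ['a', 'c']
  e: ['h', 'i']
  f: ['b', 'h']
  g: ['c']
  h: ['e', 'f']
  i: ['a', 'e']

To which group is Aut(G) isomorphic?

C_2

The degree sequence is [2, 1, 2, 2, 2, 2, 1, 2, 2]; the two degree-1 vertices b and g are the ends of a path, so G = P_9. A path has exactly one nontrivial symmetry — reversal — giving Aut(G) of order 2.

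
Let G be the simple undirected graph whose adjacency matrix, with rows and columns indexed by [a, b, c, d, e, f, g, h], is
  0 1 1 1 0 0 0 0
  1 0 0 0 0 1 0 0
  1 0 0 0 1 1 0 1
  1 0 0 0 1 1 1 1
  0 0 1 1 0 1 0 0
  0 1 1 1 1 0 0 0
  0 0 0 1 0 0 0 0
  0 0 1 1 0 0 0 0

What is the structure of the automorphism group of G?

1

Degrees alone do not determine every vertex (e.g. a and e both have degree 3), but their neighbour-degree multisets differ: N(a) has degrees [2, 4, 5] while N(e) has degrees [4, 4, 5]. Repeating this refinement separates all vertices, so the only automorphism is the identity.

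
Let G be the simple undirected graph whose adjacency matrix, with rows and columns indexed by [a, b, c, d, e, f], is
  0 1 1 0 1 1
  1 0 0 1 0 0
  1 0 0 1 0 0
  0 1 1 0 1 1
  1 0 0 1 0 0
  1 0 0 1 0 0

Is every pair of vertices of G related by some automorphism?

Automorphisms preserve degree, but G has vertices of degree 2 and vertices of degree 4; no automorphism maps one to the other, so G is not vertex-transitive.

No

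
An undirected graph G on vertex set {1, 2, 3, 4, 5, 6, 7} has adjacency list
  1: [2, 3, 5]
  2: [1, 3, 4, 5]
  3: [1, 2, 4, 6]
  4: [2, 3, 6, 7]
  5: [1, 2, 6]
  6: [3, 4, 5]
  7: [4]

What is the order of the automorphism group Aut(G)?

The degree sequence is [3, 4, 4, 4, 3, 3, 1]. Checking the degree-preserving permutations of the vertex set shows that none except the identity preserves every edge, so Aut(G) is trivial.

1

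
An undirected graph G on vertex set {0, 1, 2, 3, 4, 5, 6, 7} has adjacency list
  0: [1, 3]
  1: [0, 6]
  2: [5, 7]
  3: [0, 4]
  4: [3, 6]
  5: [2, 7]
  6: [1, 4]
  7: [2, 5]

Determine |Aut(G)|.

G has two connected components, {0, 1, 3, 4, 6} and {2, 5, 7}; each is 2-regular, so G = C_5 ⊔ C_3. No automorphism exchanges components of different sizes, hence Aut(G) is the direct product D_3 × D_5, order 60.

60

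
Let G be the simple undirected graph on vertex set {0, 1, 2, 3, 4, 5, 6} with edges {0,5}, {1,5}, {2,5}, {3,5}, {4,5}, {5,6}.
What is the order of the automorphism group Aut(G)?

720

Vertex 5 has degree 6 and every other vertex has degree 1, so G is the star K_{1,6} with centre 5. Any automorphism fixes the centre and permutes the 6 leaves freely, so Aut(G) ≅ S_6 of order 6! = 720.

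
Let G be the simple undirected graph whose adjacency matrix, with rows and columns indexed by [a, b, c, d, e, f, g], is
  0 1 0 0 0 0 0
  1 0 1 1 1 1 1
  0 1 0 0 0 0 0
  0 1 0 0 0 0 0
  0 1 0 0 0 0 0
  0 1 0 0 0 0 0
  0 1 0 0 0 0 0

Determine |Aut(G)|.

Vertex b has degree 6 and every other vertex has degree 1, so G is the star K_{1,6} with centre b. The 6 leaves are pairwise interchangeable while the centre is fixed, giving Aut(G) = S_6.

720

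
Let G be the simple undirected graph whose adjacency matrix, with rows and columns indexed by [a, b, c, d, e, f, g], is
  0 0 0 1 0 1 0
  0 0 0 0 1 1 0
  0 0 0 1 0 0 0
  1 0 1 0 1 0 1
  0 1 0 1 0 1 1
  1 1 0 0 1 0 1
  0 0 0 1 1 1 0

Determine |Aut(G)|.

1

The degree sequence is [2, 2, 1, 4, 4, 4, 3]. Checking the degree-preserving permutations of the vertex set shows that none except the identity preserves every edge, so Aut(G) is trivial.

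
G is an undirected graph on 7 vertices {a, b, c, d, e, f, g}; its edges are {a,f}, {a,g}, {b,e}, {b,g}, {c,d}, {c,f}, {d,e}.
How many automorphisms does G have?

G is 2-regular and connected on 7 vertices, i.e. the cycle C_7. C_7 has 7 rotations and 7 reflections, so Aut(C_7) ≅ D_7 of order 14.

14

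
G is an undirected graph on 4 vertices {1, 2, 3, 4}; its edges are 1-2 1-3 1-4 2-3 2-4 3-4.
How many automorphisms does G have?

All 4 vertices are pairwise adjacent: G = K_4. Any permutation of the 4 vertices preserves K_4, so Aut(K_4) = S_4 of order 4! = 24.

24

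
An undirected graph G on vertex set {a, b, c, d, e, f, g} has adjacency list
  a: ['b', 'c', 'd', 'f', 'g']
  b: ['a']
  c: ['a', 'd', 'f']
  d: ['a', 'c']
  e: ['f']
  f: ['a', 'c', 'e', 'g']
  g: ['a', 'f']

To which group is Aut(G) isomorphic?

{e}

Degrees alone do not determine every vertex (e.g. b and e both have degree 1), but their neighbour-degree multisets differ: N(b) has degrees [5] while N(e) has degrees [4]. Repeating this refinement separates all vertices, so the only automorphism is the identity.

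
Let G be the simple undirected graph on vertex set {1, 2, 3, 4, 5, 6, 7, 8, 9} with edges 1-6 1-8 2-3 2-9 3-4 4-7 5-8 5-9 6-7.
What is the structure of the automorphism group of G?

the dihedral group of order 18

Every vertex has degree 2 and the graph is connected, so G is the 9-cycle C_9. The automorphisms of the 9-cycle are exactly the symmetries of a regular 9-gon: the dihedral group D_9, |D_9| = 18.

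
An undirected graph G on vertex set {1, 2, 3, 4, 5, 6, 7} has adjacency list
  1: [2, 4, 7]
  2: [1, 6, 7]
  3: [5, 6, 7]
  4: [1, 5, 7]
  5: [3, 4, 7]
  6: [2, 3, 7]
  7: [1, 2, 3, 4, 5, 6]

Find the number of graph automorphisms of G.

12

Vertex 7 is the unique vertex of degree 6; the remaining 6 vertices each have degree 3 and induce a cycle, so G is the wheel on 7 vertices with hub 7. With the hub fixed, the remaining symmetry is that of the rim cycle C_6, giving the dihedral group D_6.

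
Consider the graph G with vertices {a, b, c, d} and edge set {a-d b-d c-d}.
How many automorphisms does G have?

Vertex d has degree 3 and every other vertex has degree 1, so G is the star K_{1,3} with centre d. The 3 leaves are pairwise interchangeable while the centre is fixed, giving Aut(G) = S_3.

6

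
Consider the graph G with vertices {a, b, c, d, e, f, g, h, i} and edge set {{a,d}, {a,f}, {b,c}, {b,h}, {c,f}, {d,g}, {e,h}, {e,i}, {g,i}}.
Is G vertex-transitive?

Every vertex has degree 2 and the graph is connected, so G is the 9-cycle C_9. The automorphisms of the 9-cycle are exactly the symmetries of a regular 9-gon: the dihedral group D_9, |D_9| = 18. This group acts transitively on the 9 vertices.

Yes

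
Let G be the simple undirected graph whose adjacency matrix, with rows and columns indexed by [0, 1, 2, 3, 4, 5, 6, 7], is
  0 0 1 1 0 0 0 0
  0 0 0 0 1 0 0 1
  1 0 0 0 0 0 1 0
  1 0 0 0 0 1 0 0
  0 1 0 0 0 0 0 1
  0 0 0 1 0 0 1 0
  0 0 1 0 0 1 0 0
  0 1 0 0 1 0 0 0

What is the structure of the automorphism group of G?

G has two connected components, {0, 2, 3, 5, 6} and {1, 4, 7}; each is 2-regular, so G = C_5 ⊔ C_3. The components are non-isomorphic (different sizes), so Aut(G) = Aut(C_5) × Aut(C_3) = D_5 × D_3 of order 10·6 = 60.

D_5 × D_3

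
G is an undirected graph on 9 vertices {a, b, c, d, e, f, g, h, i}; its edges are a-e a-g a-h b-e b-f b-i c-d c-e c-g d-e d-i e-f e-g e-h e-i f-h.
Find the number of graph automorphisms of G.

16

Vertex e is the unique vertex of degree 8; the remaining 8 vertices each have degree 3 and induce a cycle, so G is the wheel on 9 vertices with hub e. With the hub fixed, the remaining symmetry is that of the rim cycle C_8, giving the dihedral group D_8.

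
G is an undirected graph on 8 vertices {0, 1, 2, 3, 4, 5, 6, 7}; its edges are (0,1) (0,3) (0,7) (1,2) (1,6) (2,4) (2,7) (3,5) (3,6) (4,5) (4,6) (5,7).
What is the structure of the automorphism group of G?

G is 3-regular and bipartite on 2^3 = 8 vertices with girth 4; it is the hypercube graph Q_3. Aut(Q_3) consists of the signed permutations of the 3 coordinate axes: 3! permutations times 2^3 sign flips, so |Aut| = 2^3·3! = 48.

Z_2^3 ⋊ S_3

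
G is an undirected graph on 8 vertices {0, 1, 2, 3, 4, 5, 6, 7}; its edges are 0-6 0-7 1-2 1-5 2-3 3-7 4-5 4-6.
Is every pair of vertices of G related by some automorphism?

Yes

Every vertex has degree 2 and the graph is connected, so G is the 8-cycle C_8. C_8 has 8 rotations and 8 reflections, so Aut(C_8) ≅ D_8 of order 16. This group acts transitively on the 8 vertices.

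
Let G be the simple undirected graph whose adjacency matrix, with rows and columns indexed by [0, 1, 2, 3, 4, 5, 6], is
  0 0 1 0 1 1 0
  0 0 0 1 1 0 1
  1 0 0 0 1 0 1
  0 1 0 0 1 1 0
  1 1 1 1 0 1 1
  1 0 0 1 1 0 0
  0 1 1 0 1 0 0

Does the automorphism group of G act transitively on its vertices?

No

Vertex 4 is the only vertex of degree 6, so every automorphism fixes it; G is not vertex-transitive.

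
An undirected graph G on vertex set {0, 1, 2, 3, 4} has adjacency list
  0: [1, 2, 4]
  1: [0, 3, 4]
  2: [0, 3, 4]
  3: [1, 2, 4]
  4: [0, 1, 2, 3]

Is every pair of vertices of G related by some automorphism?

Vertex 4 is the only vertex of degree 4, so every automorphism fixes it; G is not vertex-transitive.

No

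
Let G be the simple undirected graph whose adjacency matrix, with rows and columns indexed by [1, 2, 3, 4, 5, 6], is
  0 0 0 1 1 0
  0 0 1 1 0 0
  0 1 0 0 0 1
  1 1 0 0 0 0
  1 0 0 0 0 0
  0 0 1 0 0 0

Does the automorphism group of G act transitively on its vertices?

Automorphisms preserve degree, but G has vertices of degree 1 and vertices of degree 2; no automorphism maps one to the other, so G is not vertex-transitive.

No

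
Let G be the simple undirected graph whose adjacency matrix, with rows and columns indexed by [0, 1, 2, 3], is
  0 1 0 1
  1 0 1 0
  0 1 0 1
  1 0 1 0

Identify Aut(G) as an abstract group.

Z_2^2 ⋊ S_2

G is 2-regular and bipartite on 2^2 = 4 vertices with girth 4; it is the hypercube graph Q_2. Aut(Q_2) consists of the signed permutations of the 2 coordinate axes: 2! permutations times 2^2 sign flips, so |Aut| = 2^2·2! = 8.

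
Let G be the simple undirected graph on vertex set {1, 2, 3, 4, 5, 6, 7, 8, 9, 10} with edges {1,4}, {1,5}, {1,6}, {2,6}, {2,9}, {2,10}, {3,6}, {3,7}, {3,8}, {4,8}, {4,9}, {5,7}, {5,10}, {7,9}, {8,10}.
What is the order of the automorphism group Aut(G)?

G is 3-regular on 10 vertices with no triangles and no 4-cycles (girth 5): this is the Petersen graph. Viewing the Petersen graph as the Kneser graph K(5,2) — vertices are 2-subsets of {1,…,5}, edges join disjoint pairs — its automorphisms are exactly the permutations of the 5-element set, so Aut ≅ S_5 of order 120.

120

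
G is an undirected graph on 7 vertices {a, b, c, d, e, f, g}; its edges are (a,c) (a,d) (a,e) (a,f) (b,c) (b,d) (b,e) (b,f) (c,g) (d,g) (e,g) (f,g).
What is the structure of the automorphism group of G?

The vertices split by degree into {a, b, g} (degree 4) and {c, d, e, f} (degree 3); every edge runs between the two parts, so G is the complete bipartite graph K_{3,4}. Automorphisms preserve the bipartition setwise (since the parts differ in size) and act as S_3 × S_4 within it; |Aut| = 144.

S_3 × S_4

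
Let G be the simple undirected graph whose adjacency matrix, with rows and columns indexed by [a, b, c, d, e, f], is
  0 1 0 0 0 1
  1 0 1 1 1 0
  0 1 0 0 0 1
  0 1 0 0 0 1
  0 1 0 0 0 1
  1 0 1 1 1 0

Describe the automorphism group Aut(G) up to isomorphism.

S_4 × S_2

The vertices split by degree into {b, f} (degree 4) and {a, c, d, e} (degree 2); every edge runs between the two parts, so G is the complete bipartite graph K_{2,4}. Automorphisms preserve the bipartition setwise (since the parts differ in size) and act as S_4 × S_2 within it; |Aut| = 48.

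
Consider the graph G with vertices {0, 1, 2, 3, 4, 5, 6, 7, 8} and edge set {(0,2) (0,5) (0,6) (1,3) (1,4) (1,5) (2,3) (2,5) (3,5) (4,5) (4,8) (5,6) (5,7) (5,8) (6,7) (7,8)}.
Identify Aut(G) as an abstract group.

Vertex 5 is the unique vertex of degree 8; the remaining 8 vertices each have degree 3 and induce a cycle, so G is the wheel on 9 vertices with hub 5. Every automorphism fixes the hub and acts on the rim 8-cycle, so Aut(G) ≅ Aut(C_8) = D_8 of order 16.

D_8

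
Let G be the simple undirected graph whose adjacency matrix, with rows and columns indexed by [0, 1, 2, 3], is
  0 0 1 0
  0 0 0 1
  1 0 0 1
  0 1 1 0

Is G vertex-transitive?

No

Automorphisms preserve degree, but G has vertices of degree 1 and vertices of degree 2; no automorphism maps one to the other, so G is not vertex-transitive.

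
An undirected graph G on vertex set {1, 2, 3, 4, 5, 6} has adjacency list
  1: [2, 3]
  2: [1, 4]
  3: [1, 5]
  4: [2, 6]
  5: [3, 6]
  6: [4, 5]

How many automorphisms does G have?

12

G is 2-regular and connected on 6 vertices, i.e. the cycle C_6. The automorphisms of the 6-cycle are exactly the symmetries of a regular 6-gon: the dihedral group D_6, |D_6| = 12.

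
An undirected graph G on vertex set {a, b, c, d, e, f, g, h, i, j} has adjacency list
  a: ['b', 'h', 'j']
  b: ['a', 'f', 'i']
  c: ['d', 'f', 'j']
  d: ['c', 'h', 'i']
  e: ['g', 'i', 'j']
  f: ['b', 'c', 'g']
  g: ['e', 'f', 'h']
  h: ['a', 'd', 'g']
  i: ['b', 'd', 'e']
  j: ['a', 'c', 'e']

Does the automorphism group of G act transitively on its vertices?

G is 3-regular on 10 vertices with no triangles and no 4-cycles (girth 5): this is the Petersen graph. It is a classical fact that the Petersen graph has automorphism group S_5 (order 120), arising from its description as the Kneser graph K(5,2). Under this action every vertex can be carried to every other, so G is vertex-transitive.

Yes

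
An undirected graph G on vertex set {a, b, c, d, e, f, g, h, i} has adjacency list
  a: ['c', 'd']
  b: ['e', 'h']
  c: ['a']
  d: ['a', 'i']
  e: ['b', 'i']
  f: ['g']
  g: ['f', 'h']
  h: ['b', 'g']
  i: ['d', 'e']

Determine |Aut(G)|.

The degree sequence is [2, 2, 1, 2, 2, 1, 2, 2, 2]; the two degree-1 vertices c and f are the ends of a path, so G = P_9. The only nontrivial automorphism of a path is the end-to-end reflection, so Aut(G) ≅ Z_2.

2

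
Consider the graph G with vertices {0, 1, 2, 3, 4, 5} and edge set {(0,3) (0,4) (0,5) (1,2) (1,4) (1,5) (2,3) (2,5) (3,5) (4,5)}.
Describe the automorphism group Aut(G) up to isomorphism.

the dihedral group of order 10

Vertex 5 is the unique vertex of degree 5; the remaining 5 vertices each have degree 3 and induce a cycle, so G is the wheel on 6 vertices with hub 5. With the hub fixed, the remaining symmetry is that of the rim cycle C_5, giving the dihedral group D_5.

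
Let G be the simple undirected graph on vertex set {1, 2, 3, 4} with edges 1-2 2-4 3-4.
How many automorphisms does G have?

The degree sequence is [1, 2, 1, 2]; the two degree-1 vertices 1 and 3 are the ends of a path, so G = P_4. The only nontrivial automorphism of a path is the end-to-end reflection, so Aut(G) ≅ Z_2.

2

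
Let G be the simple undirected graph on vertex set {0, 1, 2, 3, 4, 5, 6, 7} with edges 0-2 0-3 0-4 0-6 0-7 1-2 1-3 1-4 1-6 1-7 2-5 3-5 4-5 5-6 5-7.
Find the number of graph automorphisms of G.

The vertices split by degree into {0, 1, 5} (degree 5) and {2, 3, 4, 6, 7} (degree 3); every edge runs between the two parts, so G is the complete bipartite graph K_{3,5}. The parts have unequal sizes, so no automorphism swaps them; each part is permuted independently, giving S_3 × S_5 of order 3!·5! = 720.

720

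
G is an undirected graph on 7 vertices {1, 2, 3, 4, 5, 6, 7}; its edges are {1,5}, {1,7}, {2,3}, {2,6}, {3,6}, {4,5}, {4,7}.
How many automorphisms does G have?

G has two connected components, {1, 4, 5, 7} and {2, 3, 6}; each is 2-regular, so G = C_4 ⊔ C_3. No automorphism exchanges components of different sizes, hence Aut(G) is the direct product D_4 × D_3, order 48.

48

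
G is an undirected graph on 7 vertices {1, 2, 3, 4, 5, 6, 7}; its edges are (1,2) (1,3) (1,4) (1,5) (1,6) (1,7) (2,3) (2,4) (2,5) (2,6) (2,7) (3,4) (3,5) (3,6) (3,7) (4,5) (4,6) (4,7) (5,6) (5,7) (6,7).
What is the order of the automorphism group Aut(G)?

5040

All 7 vertices are pairwise adjacent: G = K_7. Every bijection on the vertex set is an automorphism of K_7; hence Aut(K_7) ≅ S_7, order 5040.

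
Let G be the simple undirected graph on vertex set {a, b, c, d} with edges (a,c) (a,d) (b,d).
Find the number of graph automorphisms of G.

2

The degree sequence is [2, 1, 1, 2]; the two degree-1 vertices b and c are the ends of a path, so G = P_4. A path has exactly one nontrivial symmetry — reversal — giving Aut(G) of order 2.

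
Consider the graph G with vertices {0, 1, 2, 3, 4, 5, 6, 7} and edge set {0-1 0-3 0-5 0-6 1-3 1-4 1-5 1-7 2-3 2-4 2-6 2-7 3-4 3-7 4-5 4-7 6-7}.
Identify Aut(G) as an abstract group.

the trivial group

The degree sequence is [4, 5, 4, 5, 5, 3, 3, 5]. Checking the degree-preserving permutations of the vertex set shows that none except the identity preserves every edge, so Aut(G) is trivial.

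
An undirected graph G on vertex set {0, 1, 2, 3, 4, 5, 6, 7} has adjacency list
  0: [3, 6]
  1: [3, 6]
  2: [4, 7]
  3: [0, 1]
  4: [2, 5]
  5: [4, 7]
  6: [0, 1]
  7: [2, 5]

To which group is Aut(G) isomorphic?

(D_4 × D_4) ⋊ Z_2

G has two connected components, {2, 4, 5, 7} and {0, 1, 3, 6}; each is 2-regular, so G = C_4 ⊔ C_4. With two isomorphic components, Aut(G) = Aut(C_4) ≀ S_2 = (D_4 × D_4) ⋊ Z_2: permute each cycle by D_4, then optionally swap the two cycles. Order 2·(2·4)² = 128.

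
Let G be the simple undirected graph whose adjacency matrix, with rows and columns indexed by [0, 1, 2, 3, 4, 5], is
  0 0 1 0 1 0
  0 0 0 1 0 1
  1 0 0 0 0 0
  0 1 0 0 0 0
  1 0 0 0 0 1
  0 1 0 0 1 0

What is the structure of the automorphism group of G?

The degree sequence is [2, 2, 1, 1, 2, 2]; the two degree-1 vertices 2 and 3 are the ends of a path, so G = P_6. A path has exactly one nontrivial symmetry — reversal — giving Aut(G) of order 2.

C_2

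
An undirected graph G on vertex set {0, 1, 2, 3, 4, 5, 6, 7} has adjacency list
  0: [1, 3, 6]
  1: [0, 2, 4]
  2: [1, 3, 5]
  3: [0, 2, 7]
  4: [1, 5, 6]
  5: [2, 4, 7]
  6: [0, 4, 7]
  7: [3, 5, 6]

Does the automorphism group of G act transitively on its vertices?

G is 3-regular and bipartite on 2^3 = 8 vertices with girth 4; it is the hypercube graph Q_3. The symmetry group of the 3-cube is the hyperoctahedral group B_3 = Z_2 ≀ S_3, of order 2^3·3! = 48. Under this action every vertex can be carried to every other, so G is vertex-transitive.

Yes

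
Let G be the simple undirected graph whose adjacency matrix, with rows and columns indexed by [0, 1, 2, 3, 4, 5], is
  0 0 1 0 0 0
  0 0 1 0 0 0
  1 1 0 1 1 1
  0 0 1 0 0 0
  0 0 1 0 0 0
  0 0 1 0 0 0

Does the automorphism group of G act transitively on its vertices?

No

Vertex 2 is the only vertex of degree 5, so every automorphism fixes it; G is not vertex-transitive.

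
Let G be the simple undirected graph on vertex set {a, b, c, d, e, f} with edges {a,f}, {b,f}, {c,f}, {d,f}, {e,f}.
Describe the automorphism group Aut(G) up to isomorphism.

the symmetric group on 5 letters

Vertex f has degree 5 and every other vertex has degree 1, so G is the star K_{1,5} with centre f. The 5 leaves are pairwise interchangeable while the centre is fixed, giving Aut(G) = S_5.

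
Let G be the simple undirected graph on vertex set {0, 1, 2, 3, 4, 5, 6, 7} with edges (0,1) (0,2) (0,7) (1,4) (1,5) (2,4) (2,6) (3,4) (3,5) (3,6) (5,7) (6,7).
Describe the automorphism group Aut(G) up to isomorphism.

the hyperoctahedral group B_3

G is 3-regular and bipartite on 2^3 = 8 vertices with girth 4; it is the hypercube graph Q_3. The symmetry group of the 3-cube is the hyperoctahedral group B_3 = Z_2 ≀ S_3, of order 2^3·3! = 48.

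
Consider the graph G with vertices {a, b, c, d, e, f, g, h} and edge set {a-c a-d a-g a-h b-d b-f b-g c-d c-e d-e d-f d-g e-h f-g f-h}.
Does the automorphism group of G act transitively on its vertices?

No

Vertex d is the only vertex of degree 6, so every automorphism fixes it; G is not vertex-transitive.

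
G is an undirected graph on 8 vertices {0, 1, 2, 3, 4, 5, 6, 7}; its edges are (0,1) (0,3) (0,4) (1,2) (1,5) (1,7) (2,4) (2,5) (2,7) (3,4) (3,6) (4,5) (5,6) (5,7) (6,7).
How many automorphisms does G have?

The degree sequence is [3, 4, 4, 3, 4, 5, 3, 4]. Checking the degree-preserving permutations of the vertex set shows that none except the identity preserves every edge, so Aut(G) is trivial.

1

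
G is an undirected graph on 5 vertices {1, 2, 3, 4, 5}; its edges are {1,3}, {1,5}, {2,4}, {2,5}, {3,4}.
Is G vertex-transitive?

Yes

G is 2-regular and connected on 5 vertices, i.e. the cycle C_5. The automorphisms of the 5-cycle are exactly the symmetries of a regular 5-gon: the dihedral group D_5, |D_5| = 10. This group acts transitively on the 5 vertices.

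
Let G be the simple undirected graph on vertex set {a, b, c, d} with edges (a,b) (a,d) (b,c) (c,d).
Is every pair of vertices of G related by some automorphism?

G is 2-regular and bipartite on 2^2 = 4 vertices with girth 4; it is the hypercube graph Q_2. The symmetry group of the 2-cube is the hyperoctahedral group B_2 = Z_2 ≀ S_2, of order 2^2·2! = 8. This group acts transitively on the 4 vertices.

Yes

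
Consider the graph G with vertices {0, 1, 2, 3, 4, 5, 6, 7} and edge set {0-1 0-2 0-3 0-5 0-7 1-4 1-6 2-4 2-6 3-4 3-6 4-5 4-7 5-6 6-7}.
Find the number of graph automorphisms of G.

720

The vertices split by degree into {0, 4, 6} (degree 5) and {1, 2, 3, 5, 7} (degree 3); every edge runs between the two parts, so G is the complete bipartite graph K_{3,5}. The parts have unequal sizes, so no automorphism swaps them; each part is permuted independently, giving S_5 × S_3 of order 5!·3! = 720.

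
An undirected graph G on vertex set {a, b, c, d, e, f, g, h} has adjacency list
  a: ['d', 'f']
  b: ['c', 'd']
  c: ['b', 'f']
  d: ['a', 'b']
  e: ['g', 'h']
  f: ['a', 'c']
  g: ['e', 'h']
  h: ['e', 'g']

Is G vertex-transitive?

No

G has two connected components, {a, b, c, d, f} and {e, g, h}; each is 2-regular, so G = C_5 ⊔ C_3. The orbit of a under Aut(G) is {a, b, c, d, f}, which does not contain e, so G is not vertex-transitive.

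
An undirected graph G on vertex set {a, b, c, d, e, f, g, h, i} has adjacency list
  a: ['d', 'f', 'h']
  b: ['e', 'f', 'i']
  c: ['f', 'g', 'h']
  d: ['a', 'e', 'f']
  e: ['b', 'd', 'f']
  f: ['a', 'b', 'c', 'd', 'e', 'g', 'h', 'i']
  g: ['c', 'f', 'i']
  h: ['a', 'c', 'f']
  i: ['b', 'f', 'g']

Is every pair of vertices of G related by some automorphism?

Vertex f is the only vertex of degree 8, so every automorphism fixes it; G is not vertex-transitive.

No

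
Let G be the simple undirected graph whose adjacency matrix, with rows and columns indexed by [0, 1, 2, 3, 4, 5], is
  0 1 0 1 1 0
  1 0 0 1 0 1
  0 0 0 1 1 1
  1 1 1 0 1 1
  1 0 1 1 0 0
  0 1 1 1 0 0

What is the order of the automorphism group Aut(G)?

Vertex 3 is the unique vertex of degree 5; the remaining 5 vertices each have degree 3 and induce a cycle, so G is the wheel on 6 vertices with hub 3. Every automorphism fixes the hub and acts on the rim 5-cycle, so Aut(G) ≅ Aut(C_5) = D_5 of order 10.

10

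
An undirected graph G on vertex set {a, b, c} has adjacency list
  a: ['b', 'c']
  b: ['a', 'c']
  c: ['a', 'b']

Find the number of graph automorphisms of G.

6

Every vertex has degree 2, so G is the complete graph K_3. Any permutation of the 3 vertices preserves K_3, so Aut(K_3) = S_3 of order 3! = 6.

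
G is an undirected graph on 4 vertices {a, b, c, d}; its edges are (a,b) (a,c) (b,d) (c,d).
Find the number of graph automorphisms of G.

8

G is 2-regular and connected on 4 vertices, i.e. the cycle C_4. The automorphisms of the 4-cycle are exactly the symmetries of a regular 4-gon: the dihedral group D_4, |D_4| = 8.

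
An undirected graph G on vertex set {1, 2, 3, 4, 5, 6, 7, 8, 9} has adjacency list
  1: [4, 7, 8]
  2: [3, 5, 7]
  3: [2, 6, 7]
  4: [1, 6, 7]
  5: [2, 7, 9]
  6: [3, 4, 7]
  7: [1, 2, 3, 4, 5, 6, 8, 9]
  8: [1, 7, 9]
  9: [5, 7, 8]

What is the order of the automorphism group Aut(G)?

16

Vertex 7 is the unique vertex of degree 8; the remaining 8 vertices each have degree 3 and induce a cycle, so G is the wheel on 9 vertices with hub 7. With the hub fixed, the remaining symmetry is that of the rim cycle C_8, giving the dihedral group D_8.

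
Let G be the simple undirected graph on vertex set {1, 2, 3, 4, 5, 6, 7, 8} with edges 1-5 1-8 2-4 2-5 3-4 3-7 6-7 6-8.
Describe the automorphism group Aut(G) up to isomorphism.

G is 2-regular and connected on 8 vertices, i.e. the cycle C_8. C_8 has 8 rotations and 8 reflections, so Aut(C_8) ≅ D_8 of order 16.

the dihedral group of order 16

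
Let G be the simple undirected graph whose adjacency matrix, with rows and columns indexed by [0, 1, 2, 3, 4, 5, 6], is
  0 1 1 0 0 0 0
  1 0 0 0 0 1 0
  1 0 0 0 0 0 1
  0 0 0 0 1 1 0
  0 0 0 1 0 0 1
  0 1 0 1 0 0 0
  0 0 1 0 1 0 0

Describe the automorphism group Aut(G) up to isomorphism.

the dihedral group of order 14

Every vertex has degree 2 and the graph is connected, so G is the 7-cycle C_7. The automorphisms of the 7-cycle are exactly the symmetries of a regular 7-gon: the dihedral group D_7, |D_7| = 14.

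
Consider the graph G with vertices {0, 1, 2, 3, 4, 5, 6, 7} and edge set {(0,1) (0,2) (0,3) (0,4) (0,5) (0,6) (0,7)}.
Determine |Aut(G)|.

5040

Vertex 0 has degree 7 and every other vertex has degree 1, so G is the star K_{1,7} with centre 0. The 7 leaves are pairwise interchangeable while the centre is fixed, giving Aut(G) = S_7.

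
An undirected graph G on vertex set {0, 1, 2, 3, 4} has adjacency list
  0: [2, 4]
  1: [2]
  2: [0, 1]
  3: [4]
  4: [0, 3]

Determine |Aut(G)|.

The degree sequence is [2, 1, 2, 1, 2]; the two degree-1 vertices 1 and 3 are the ends of a path, so G = P_5. A path has exactly one nontrivial symmetry — reversal — giving Aut(G) of order 2.

2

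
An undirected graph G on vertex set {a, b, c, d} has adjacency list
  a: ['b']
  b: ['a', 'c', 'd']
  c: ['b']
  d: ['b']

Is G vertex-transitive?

Vertex b is the only vertex of degree 3, so every automorphism fixes it; G is not vertex-transitive.

No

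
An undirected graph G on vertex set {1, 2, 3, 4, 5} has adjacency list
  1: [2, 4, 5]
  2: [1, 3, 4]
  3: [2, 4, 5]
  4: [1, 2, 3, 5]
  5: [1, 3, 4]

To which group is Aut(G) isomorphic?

Vertex 4 is the unique vertex of degree 4; the remaining 4 vertices each have degree 3 and induce a cycle, so G is the wheel on 5 vertices with hub 4. Every automorphism fixes the hub and acts on the rim 4-cycle, so Aut(G) ≅ Aut(C_4) = D_4 of order 8.

the dihedral group of order 8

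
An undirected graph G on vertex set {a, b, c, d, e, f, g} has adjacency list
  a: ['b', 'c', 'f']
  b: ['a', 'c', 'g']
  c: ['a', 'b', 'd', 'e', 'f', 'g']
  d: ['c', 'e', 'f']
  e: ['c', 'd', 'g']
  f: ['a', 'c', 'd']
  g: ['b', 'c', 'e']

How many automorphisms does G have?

Vertex c is the unique vertex of degree 6; the remaining 6 vertices each have degree 3 and induce a cycle, so G is the wheel on 7 vertices with hub c. With the hub fixed, the remaining symmetry is that of the rim cycle C_6, giving the dihedral group D_6.

12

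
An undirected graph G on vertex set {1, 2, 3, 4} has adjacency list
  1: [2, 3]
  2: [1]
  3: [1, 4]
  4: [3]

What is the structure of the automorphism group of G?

The degree sequence is [2, 1, 2, 1]; the two degree-1 vertices 2 and 4 are the ends of a path, so G = P_4. A path has exactly one nontrivial symmetry — reversal — giving Aut(G) of order 2.

Z_2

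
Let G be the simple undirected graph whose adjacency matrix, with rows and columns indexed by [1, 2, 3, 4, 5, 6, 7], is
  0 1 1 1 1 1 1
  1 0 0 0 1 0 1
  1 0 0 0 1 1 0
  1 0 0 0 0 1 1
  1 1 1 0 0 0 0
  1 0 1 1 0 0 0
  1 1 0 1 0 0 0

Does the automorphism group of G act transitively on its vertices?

No

Vertex 1 is the only vertex of degree 6, so every automorphism fixes it; G is not vertex-transitive.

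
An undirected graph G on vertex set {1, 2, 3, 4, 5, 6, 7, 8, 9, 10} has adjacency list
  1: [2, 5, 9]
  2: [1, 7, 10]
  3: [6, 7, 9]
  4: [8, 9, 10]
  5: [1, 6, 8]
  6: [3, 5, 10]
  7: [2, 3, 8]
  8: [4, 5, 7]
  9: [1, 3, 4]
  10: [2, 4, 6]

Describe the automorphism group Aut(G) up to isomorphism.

G is 3-regular on 10 vertices with no triangles and no 4-cycles (girth 5): this is the Petersen graph. Viewing the Petersen graph as the Kneser graph K(5,2) — vertices are 2-subsets of {1,…,5}, edges join disjoint pairs — its automorphisms are exactly the permutations of the 5-element set, so Aut ≅ S_5 of order 120.

S_5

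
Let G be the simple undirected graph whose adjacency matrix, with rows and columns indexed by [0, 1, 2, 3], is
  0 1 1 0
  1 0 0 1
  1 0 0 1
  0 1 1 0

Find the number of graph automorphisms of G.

G is 2-regular and bipartite on 2^2 = 4 vertices with girth 4; it is the hypercube graph Q_2. The symmetry group of the 2-cube is the hyperoctahedral group B_2 = Z_2 ≀ S_2, of order 2^2·2! = 8.

8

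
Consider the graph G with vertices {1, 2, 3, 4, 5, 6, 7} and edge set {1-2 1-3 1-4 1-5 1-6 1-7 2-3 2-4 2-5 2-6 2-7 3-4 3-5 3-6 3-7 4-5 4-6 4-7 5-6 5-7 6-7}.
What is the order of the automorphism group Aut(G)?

5040

Every vertex has degree 6, so G is the complete graph K_7. Any permutation of the 7 vertices preserves K_7, so Aut(K_7) = S_7 of order 7! = 5040.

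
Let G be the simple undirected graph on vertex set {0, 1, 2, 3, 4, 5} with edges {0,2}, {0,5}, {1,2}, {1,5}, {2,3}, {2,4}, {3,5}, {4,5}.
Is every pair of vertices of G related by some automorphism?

Automorphisms preserve degree, but G has vertices of degree 2 and vertices of degree 4; no automorphism maps one to the other, so G is not vertex-transitive.

No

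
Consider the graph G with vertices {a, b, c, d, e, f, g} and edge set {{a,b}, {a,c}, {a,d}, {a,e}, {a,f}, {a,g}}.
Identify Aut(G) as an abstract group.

the symmetric group on 6 letters

Vertex a has degree 6 and every other vertex has degree 1, so G is the star K_{1,6} with centre a. Any automorphism fixes the centre and permutes the 6 leaves freely, so Aut(G) ≅ S_6 of order 6! = 720.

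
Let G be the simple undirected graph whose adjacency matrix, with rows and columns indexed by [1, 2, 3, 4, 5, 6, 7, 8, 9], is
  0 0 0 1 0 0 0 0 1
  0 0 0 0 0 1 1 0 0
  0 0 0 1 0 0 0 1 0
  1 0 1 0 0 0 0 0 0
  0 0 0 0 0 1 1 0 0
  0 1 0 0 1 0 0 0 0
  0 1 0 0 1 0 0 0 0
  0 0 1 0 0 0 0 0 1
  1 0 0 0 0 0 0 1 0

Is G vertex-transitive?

No

G has two connected components, {1, 3, 4, 8, 9} and {2, 5, 6, 7}; each is 2-regular, so G = C_5 ⊔ C_4. The orbit of 1 under Aut(G) is {1, 3, 4, 8, 9}, which does not contain 2, so G is not vertex-transitive.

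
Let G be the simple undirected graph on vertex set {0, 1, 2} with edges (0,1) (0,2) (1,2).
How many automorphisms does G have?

6

Every vertex has degree 2, so G is the complete graph K_3. Any permutation of the 3 vertices preserves K_3, so Aut(K_3) = S_3 of order 3! = 6.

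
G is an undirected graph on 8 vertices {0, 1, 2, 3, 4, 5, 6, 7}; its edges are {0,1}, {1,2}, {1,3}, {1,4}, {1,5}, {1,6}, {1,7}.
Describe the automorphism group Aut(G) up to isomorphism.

Vertex 1 has degree 7 and every other vertex has degree 1, so G is the star K_{1,7} with centre 1. The 7 leaves are pairwise interchangeable while the centre is fixed, giving Aut(G) = S_7.

S_7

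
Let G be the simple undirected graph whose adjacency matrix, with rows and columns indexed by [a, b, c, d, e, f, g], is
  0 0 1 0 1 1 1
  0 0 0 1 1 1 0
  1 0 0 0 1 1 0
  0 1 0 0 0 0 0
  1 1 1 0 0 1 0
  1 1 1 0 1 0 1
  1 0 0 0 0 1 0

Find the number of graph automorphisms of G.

Degrees alone do not determine every vertex (e.g. a and e both have degree 4), but their neighbour-degree multisets differ: N(a) has degrees [2, 3, 4, 5] while N(e) has degrees [3, 3, 4, 5]. Repeating this refinement separates all vertices, so the only automorphism is the identity.

1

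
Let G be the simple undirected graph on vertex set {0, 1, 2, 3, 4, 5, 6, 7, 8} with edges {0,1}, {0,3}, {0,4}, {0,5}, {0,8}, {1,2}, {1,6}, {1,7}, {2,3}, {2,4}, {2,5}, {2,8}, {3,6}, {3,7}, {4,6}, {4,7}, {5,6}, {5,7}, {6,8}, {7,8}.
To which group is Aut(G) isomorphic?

S_5 × S_4

The vertices split by degree into {0, 2, 6, 7} (degree 5) and {1, 3, 4, 5, 8} (degree 4); every edge runs between the two parts, so G is the complete bipartite graph K_{4,5}. The parts have unequal sizes, so no automorphism swaps them; each part is permuted independently, giving S_5 × S_4 of order 5!·4! = 2880.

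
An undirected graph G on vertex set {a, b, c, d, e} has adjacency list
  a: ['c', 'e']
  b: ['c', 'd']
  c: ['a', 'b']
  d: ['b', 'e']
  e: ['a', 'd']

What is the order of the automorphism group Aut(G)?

10

G is 2-regular and connected on 5 vertices, i.e. the cycle C_5. C_5 has 5 rotations and 5 reflections, so Aut(C_5) ≅ D_5 of order 10.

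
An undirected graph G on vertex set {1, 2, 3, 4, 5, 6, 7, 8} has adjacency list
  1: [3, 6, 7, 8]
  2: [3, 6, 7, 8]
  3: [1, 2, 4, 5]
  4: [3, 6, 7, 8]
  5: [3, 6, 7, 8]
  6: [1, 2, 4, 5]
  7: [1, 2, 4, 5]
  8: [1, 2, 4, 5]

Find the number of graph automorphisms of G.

1152

G is 4-regular and bipartite with parts {3, 6, 7, 8} and {1, 2, 4, 5} (each part is independent and every cross-pair is an edge), so G = K_{4,4}. Each part can be permuted independently (S_4 × S_4) and the two equal-size parts can also be swapped, giving (S_4 × S_4) ⋊ Z_2 of order 2·(4!)² = 1152.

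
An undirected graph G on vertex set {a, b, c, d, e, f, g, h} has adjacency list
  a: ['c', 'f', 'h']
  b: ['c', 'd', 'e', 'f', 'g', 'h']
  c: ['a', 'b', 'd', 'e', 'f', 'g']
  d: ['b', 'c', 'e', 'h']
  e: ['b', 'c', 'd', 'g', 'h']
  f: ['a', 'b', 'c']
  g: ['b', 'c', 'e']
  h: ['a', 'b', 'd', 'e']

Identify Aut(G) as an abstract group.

Degrees alone do not determine every vertex (e.g. a and f both have degree 3), but their neighbour-degree multisets differ: N(a) has degrees [3, 4, 6] while N(f) has degrees [3, 6, 6]. Repeating this refinement separates all vertices, so the only automorphism is the identity.

the trivial group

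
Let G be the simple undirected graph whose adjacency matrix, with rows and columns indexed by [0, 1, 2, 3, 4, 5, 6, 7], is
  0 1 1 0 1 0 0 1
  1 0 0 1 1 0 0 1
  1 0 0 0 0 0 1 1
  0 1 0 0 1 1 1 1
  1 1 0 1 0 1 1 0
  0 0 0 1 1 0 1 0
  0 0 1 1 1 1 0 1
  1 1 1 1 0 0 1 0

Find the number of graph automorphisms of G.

The degree sequence is [4, 4, 3, 5, 5, 3, 5, 5]. Checking the degree-preserving permutations of the vertex set shows that none except the identity preserves every edge, so Aut(G) is trivial.

1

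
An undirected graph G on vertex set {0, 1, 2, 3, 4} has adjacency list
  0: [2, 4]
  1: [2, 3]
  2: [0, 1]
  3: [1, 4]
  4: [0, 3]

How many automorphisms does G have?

G is 2-regular and connected on 5 vertices, i.e. the cycle C_5. C_5 has 5 rotations and 5 reflections, so Aut(C_5) ≅ D_5 of order 10.

10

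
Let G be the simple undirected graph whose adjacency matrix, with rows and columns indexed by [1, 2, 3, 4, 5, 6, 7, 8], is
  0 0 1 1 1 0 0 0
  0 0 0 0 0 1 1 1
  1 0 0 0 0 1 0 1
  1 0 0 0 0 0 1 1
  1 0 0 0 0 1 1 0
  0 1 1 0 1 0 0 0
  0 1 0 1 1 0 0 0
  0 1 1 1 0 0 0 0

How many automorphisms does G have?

48

G is 3-regular and bipartite on 2^3 = 8 vertices with girth 4; it is the hypercube graph Q_3. The symmetry group of the 3-cube is the hyperoctahedral group B_3 = Z_2 ≀ S_3, of order 2^3·3! = 48.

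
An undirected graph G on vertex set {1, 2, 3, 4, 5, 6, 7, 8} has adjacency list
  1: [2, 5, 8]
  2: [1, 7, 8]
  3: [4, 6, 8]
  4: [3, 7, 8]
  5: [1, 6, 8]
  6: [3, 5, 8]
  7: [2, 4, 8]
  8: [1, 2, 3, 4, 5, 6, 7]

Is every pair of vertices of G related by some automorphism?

No

Vertex 8 is the only vertex of degree 7, so every automorphism fixes it; G is not vertex-transitive.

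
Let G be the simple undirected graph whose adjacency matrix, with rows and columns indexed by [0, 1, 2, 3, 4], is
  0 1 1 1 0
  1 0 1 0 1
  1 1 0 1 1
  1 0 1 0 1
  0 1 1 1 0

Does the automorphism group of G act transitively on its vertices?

Vertex 2 is the only vertex of degree 4, so every automorphism fixes it; G is not vertex-transitive.

No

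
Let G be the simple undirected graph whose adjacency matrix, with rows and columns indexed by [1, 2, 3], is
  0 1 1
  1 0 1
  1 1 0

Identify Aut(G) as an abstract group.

S_3

Every vertex has degree 2, so G is the complete graph K_3. Any permutation of the 3 vertices preserves K_3, so Aut(K_3) = S_3 of order 3! = 6.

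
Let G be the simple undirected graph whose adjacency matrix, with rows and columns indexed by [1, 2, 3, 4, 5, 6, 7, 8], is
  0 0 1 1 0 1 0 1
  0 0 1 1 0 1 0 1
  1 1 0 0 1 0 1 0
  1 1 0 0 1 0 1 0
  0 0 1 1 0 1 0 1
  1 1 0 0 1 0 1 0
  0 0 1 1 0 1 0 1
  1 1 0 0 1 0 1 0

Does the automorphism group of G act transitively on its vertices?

G is 4-regular and bipartite with parts {3, 4, 6, 8} and {1, 2, 5, 7} (each part is independent and every cross-pair is an edge), so G = K_{4,4}. Each part can be permuted independently (S_4 × S_4) and the two equal-size parts can also be swapped, giving (S_4 × S_4) ⋊ Z_2 of order 2·(4!)² = 1152. This group acts transitively on the 8 vertices.

Yes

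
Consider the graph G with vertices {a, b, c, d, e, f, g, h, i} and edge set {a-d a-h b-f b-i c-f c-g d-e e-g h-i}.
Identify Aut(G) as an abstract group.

D_9

G is 2-regular and connected on 9 vertices, i.e. the cycle C_9. C_9 has 9 rotations and 9 reflections, so Aut(C_9) ≅ D_9 of order 18.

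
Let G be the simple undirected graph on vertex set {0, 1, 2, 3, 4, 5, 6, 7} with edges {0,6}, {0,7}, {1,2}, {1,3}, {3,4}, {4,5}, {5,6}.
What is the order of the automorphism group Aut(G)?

2

The degree sequence is [2, 2, 1, 2, 2, 2, 2, 1]; the two degree-1 vertices 2 and 7 are the ends of a path, so G = P_8. The only nontrivial automorphism of a path is the end-to-end reflection, so Aut(G) ≅ Z_2.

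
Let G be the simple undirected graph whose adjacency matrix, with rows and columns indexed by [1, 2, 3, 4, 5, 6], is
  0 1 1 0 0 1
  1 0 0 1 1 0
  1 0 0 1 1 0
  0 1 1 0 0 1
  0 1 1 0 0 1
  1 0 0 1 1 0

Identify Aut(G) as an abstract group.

G is 3-regular and bipartite with parts {1, 4, 5} and {2, 3, 6} (each part is independent and every cross-pair is an edge), so G = K_{3,3}. Aut(K_{3,3}) is the wreath product S_3 ≀ Z_2: permute within each part, then optionally swap the parts; |Aut| = 2·(3!)² = 72.

S_3 ≀ Z_2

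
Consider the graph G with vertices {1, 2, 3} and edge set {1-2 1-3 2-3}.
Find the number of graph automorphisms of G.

6

All 3 vertices are pairwise adjacent: G = K_3. Every bijection on the vertex set is an automorphism of K_3; hence Aut(K_3) ≅ S_3, order 6.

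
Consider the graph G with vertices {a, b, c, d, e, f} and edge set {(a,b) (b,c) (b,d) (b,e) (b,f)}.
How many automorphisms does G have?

120

Vertex b has degree 5 and every other vertex has degree 1, so G is the star K_{1,5} with centre b. Any automorphism fixes the centre and permutes the 5 leaves freely, so Aut(G) ≅ S_5 of order 5! = 120.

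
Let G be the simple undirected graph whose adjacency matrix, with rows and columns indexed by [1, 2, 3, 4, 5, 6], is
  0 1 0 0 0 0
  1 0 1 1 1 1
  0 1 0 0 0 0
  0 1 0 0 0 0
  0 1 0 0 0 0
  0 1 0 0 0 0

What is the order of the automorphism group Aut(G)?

120

Vertex 2 has degree 5 and every other vertex has degree 1, so G is the star K_{1,5} with centre 2. The 5 leaves are pairwise interchangeable while the centre is fixed, giving Aut(G) = S_5.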